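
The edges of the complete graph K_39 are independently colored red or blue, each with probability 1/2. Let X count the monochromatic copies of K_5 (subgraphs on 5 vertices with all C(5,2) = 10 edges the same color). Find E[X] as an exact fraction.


Let X = Σ_S X_S over the C(39, 5) = 575757 subsets S of size 5, where X_S = 1 if the K_5 on S is monochromatic.
For a fixed S, the K_5 on S has C(5, 2) = 10 edges. P[all 10 edges red] = (1/2)^10, and likewise for blue, so P[monochromatic] = 2·(1/2)^10 = 2^{1 − 10} = 1/512.
By linearity: E[X] = C(39, 5) · 2^{1 − 10} = 575757 · 1/512 = 575757/512.
Numerically: E[X] ≈ 1124.52539.

E[X] = C(39,5)·2^(1−C(5,2)) = 575757/512 ≈ 1124.52539.


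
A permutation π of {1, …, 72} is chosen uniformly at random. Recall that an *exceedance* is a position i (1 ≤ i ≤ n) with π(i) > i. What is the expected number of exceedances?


Write X = Σ_{i=1}^{72} X_i, where X_i = 1_{π(i) > i}.
For each fixed i, π(i) is uniform over {1, …, 72} (marginal of a uniform permutation), so P[π(i) > i] = (n − i)/n. Summing: Σ_{i=1}^{72} (n − i)/n = (0 + 1 + … + 71)/72 = 72(72 − 1)/(2·72) = (72 − 1)/2.
Hence E[X] = Σ_{i=1}^{72} (72 − i)/72 = 71/2 ≈ 35.50000.

E[X] = 71/2 = 35.50000.


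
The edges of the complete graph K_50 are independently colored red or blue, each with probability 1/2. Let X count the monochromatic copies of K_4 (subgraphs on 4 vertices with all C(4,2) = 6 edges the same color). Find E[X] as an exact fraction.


Let X = Σ_S X_S over the C(50, 4) = 230300 subsets S of size 4, where X_S = 1 if the K_4 on S is monochromatic.
For a fixed S, the K_4 on S has C(4, 2) = 6 edges. P[all 6 edges red] = (1/2)^6, and likewise for blue, so P[monochromatic] = 2·(1/2)^6 = 2^{1 − 6} = 1/32.
By linearity: E[X] = C(50, 4) · 2^{1 − 6} = 230300 · 1/32 = 57575/8.
Numerically: E[X] ≈ 7196.8750.

E[X] = C(50,4)·2^(1−C(4,2)) = 57575/8 ≈ 7196.8750.


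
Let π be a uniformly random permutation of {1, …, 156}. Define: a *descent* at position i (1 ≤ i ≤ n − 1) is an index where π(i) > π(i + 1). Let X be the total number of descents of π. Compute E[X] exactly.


Write X = Σ X_I over i = 1, …, 155, with X_I the indicator of one descent.
There are 155 indicators.
For each fixed i, the pair (π(i), π(i+1)) is a uniformly random ordered pair of distinct values from {1, …, 156}; by symmetry P[π(i) > π(i+1)] = 1/2.
By linearity: E[X] = 155 · (1/2) = (156 − 1) · (1/2) = 155/2 ≈ 77.500000.

E[X] = 155/2 = 77.500000.


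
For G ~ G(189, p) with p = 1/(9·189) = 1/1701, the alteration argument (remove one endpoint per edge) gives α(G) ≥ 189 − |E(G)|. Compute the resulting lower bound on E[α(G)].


E[|E(G)|] = C(189, 2)·p = 17766 · (1/1701) = 94/9.
E[α(G)] ≥ n − E[|E(G)|] = 189 − 94/9 = 1607/9.
Numerically: ≈ 178.55556.
(This is only a lower bound; the true E[α(G)] may be larger.)

E[α(G)] ≥ 1607/9 ≈ 178.55556.


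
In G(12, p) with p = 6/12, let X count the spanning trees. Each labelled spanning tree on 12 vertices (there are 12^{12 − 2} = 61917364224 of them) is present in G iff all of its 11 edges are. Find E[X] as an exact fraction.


K_12 has 12^{12 − 2} = 61917364224 labelled spanning trees.
For each such spanning tree H, let X_H = 1 if all 11 edges of H are present in G. Then P[X_H = 1] = p^{11} = (1/2)^{11} = 1/2048.
By linearity: E[X] = Σ_H E[X_H] = 61917364224 · p^{11} = 61917364224 · 1/2048 = 30233088.
Numerically: E[X] ≈ 3.0233e+07.

E[X] = 61917364224 · (1/2)^{11} = 30233088 ≈ 3.0233e+07.


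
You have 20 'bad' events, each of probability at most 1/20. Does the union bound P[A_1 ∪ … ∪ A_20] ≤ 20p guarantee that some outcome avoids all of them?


Union bound: P[∪_{i=1}^{20} A_i] ≤ Σ_i P[A_i] ≤ 20·p = 20·(1/20) = 1.
Numerically: 1 ≈ 1.000.
Is 1 < 1? NO.
Since the bound 1 is ≥ 1, the union bound is uninformative here; it does NOT by itself certify existence.

20·p = 1 ≈ 1.000; existence NOT certified by the union bound.


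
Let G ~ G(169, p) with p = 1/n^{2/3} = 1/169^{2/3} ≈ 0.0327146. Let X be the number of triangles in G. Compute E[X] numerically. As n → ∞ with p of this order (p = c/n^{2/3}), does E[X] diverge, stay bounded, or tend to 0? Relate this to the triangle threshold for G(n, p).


Number of potential triangles: C(169, 3) = 790244.
Each occurs with probability p³ ≈ (0.0327146)³ ≈ 3.50127797e-05.
By linearity: E[X] = C(169, 3)·p³ ≈ 790244 · 3.50127797e-05 ≈ 27.668639.
Since α = 2/3 < 1, p = c/n^{2/3} ≫ 1/n is above the triangle threshold p ~ 1/n. Asymptotically E[X] ~ (c³/6)·n^{3(1−α)} = (1³/6)·n^{1} → ∞; triangles are abundant w.h.p.

E[X] ≈ 27.668639; in regime p = Θ(1/n^{2/3}) E[X] diverges (above the triangle threshold p ~ 1/n).


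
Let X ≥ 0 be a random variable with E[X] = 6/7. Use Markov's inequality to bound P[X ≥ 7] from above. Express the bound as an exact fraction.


μ = E[X] = 6/7, a = 7.
Markov: P[X ≥ 7] ≤ μ/a = (6/7)/7 = 6/49.
Numerically: ≈ 0.122.
(Since a = 7 > μ = 0.857, the bound 6/49 is < 1 and informative.)

P[X ≥ 7] ≤ 6/49 ≈ 0.122.


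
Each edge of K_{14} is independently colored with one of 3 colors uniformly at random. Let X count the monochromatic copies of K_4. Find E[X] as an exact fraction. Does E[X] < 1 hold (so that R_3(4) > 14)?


E[X] = C(14, 4) · 3^{1 − 6} = 1001 · 3^{−5} = 1001/243.
As a reduced fraction: E[X] = 1001/243 ≈ 4.119.
Is E[X] < 1? NO.
Since E[X] ≥ 1, the first-moment bound is inconclusive at n = 14; it does NOT by itself certify R_3(4) > 14.

E[X] = 1001/243 ≈ 4.119; E[X] ≥ 1; first-moment method inconclusive here.


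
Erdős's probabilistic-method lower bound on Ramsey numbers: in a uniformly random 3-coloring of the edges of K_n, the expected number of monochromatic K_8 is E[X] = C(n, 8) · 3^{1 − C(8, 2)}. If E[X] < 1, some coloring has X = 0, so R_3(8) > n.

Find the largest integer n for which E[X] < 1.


We need C(n, 8) · 3^{1 − 28} < 1, i.e. C(n, 8) < 3^{28 − 1} = 7625597484987.
Check values of n near the boundary:
  n = 153: C(153, 8) = 6183023199255; 6183023199255 < 7625597484987? YES
  n = 154: C(154, 8) = 6521818990995; 6521818990995 < 7625597484987? YES
  n = 155: C(155, 8) = 6876747915675; 6876747915675 < 7625597484987? YES
  n = 156: C(156, 8) = 7248464019225; 7248464019225 < 7625597484987? YES
  n = 157: C(157, 8) = 7637643295425; 7637643295425 < 7625597484987? NO
  n = 158: C(158, 8) = 8044984271181; 8044984271181 < 7625597484987? NO
The largest n with C(n, 8) < 7625597484987 is n = 156 (where E[X] = 805384891025/847288609443 ≈ 0.9505437). Hence R_3(8) > 156, i.e. R_3(8) ≥ 157.

Largest n = 156; hence R_3(8) > 156.


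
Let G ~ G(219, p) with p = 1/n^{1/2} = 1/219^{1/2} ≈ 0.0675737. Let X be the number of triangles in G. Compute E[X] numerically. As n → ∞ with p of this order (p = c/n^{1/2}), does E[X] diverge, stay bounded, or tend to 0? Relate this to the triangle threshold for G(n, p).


Number of potential triangles: C(219, 3) = 1726669.
Each occurs with probability p³ ≈ (0.0675737)³ ≈ 3.08555881e-04.
By linearity: E[X] = C(219, 3)·p³ ≈ 1726669 · 3.08555881e-04 ≈ 532.773874.
Since α = 1/2 < 1, p = c/n^{1/2} ≫ 1/n is above the triangle threshold p ~ 1/n. Asymptotically E[X] ~ (c³/6)·n^{3(1−α)} = (1³/6)·n^{1.5} → ∞; triangles are abundant w.h.p.

E[X] ≈ 532.773874; in regime p = Θ(1/n^{1/2}) E[X] diverges (above the triangle threshold p ~ 1/n).


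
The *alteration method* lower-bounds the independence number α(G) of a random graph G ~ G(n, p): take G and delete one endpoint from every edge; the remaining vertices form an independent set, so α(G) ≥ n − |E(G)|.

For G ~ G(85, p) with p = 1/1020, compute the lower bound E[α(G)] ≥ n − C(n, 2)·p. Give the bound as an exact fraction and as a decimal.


E[|E(G)|] = C(85, 2)·p = 3570 · (1/1020) = 7/2.
E[α(G)] ≥ n − E[|E(G)|] = 85 − 7/2 = 163/2.
Numerically: ≈ 81.500.
(This is only a lower bound; the true E[α(G)] may be larger.)

E[α(G)] ≥ 163/2 ≈ 81.500.


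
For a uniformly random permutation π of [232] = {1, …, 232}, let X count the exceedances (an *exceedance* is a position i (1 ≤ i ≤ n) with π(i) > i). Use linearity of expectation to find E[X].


Write X = Σ_{i=1}^{232} X_i, where X_i = 1_{π(i) > i}.
For each fixed i, π(i) is uniform over {1, …, 232} (marginal of a uniform permutation), so P[π(i) > i] = (n − i)/n. Summing: Σ_{i=1}^{232} (n − i)/n = (0 + 1 + … + 231)/232 = 232(232 − 1)/(2·232) = (232 − 1)/2.
Hence E[X] = Σ_{i=1}^{232} (232 − i)/232 = 231/2 ≈ 115.500000.

E[X] = 231/2 = 115.500000.


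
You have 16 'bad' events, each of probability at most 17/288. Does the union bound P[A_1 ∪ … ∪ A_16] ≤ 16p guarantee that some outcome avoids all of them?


Union bound: P[∪_{i=1}^{16} A_i] ≤ Σ_i P[A_i] ≤ 16·p = 16·(17/288) = 17/18.
Numerically: 17/18 ≈ 0.9444.
Is 17/18 < 1? YES.
Since P[∪ A_i] ≤ 17/18 < 1, the complement has P[∩ A_i^c] ≥ 1 − 17/18 = 1/18 > 0, so some outcome avoids every A_i.

16·p = 17/18 ≈ 0.9444; existence CERTIFIED by the union bound.


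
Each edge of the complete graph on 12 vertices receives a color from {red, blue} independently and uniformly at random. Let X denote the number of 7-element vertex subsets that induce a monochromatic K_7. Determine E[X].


Let X = Σ_S X_S over the C(12, 7) = 792 subsets S of size 7, where X_S = 1 if the K_7 on S is monochromatic.
For a fixed S, the K_7 on S has C(7, 2) = 21 edges. P[all 21 edges red] = (1/2)^21, and likewise for blue, so P[monochromatic] = 2·(1/2)^21 = 2^{1 − 21} = 1/1048576.
By linearity of expectation: E[X] = C(12, 7) · 2^{1 − 21} = 792 · 1/1048576 = 99/131072.
Numerically: E[X] ≈ 0.001.

E[X] = C(12,7)·2^(1−C(7,2)) = 99/131072 ≈ 0.001.


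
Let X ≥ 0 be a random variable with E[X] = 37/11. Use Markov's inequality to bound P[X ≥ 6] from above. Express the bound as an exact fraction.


μ = E[X] = 37/11, a = 6.
Markov: P[X ≥ 6] ≤ μ/a = (37/11)/6 = 37/66.
Numerically: ≈ 0.560606.
(Since a = 6 > μ = 3.363636, the bound 37/66 is < 1 and informative.)

P[X ≥ 6] ≤ 37/66 ≈ 0.560606.


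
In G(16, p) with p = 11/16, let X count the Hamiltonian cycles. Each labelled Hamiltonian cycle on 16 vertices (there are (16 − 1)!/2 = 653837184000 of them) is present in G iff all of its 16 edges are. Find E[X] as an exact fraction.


K_16 has (16 − 1)!/2 = 653837184000 labelled Hamiltonian cycles.
For each such Hamiltonian cycle H, let X_H = 1 if all 16 edges of H are present in G. Then P[X_H = 1] = p^{16} = (11/16)^{16} = 45949729863572161/18446744073709551616.
Summing the indicators: E[X] = Σ_H E[X_H] = 653837184000 · p^{16} = 653837184000 · 45949729863572161/18446744073709551616 = 29339494120662818290072875/18014398509481984.
Numerically: E[X] ≈ 1.629e+09.

E[X] = 653837184000 · (11/16)^{16} = 29339494120662818290072875/18014398509481984 ≈ 1.629e+09.


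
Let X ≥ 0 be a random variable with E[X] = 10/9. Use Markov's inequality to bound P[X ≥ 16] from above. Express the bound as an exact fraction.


μ = E[X] = 10/9, a = 16.
Markov: P[X ≥ 16] ≤ μ/a = (10/9)/16 = 5/72.
Numerically: ≈ 0.069.
(Since a = 16 > μ = 1.111, the bound 5/72 is < 1 and informative.)

P[X ≥ 16] ≤ 5/72 ≈ 0.069.


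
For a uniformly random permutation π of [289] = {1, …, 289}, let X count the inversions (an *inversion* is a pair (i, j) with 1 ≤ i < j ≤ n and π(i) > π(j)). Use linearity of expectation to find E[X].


Write X = Σ X_I over the C(289, 2) = 41616 pairs i < j, with X_I the indicator of one inversion.
There are 41616 indicators.
For each fixed pair i < j, the values π(i) and π(j) are two distinct elements of {1, …, 289} in uniformly random order; by symmetry P[π(i) > π(j)] = 1/2.
By linearity: E[X] = 41616 · (1/2) = C(289, 2) · (1/2) = 41616/2 = 20808 ≈ 20808.0000.

E[X] = 20808 = 20808.0000.


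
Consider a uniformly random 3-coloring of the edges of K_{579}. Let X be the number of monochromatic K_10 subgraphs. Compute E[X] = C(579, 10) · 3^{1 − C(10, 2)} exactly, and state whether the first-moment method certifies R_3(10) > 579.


E[X] = C(579, 10) · 3^{1 − 45} = 1079152988140386124680 · 3^{−44} = 1079152988140386124680/984770902183611232881.
As a reduced fraction: E[X] = 359717662713462041560/328256967394537077627 ≈ 1.096.
Is E[X] < 1? NO.
Since E[X] ≥ 1, the first-moment bound is inconclusive at n = 579; it does NOT by itself certify R_3(10) > 579.

E[X] = 359717662713462041560/328256967394537077627 ≈ 1.096; E[X] ≥ 1; first-moment method inconclusive here.


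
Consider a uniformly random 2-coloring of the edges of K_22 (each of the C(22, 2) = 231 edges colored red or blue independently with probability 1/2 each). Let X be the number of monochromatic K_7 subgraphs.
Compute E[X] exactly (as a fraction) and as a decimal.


Let X = Σ_S X_S over the C(22, 7) = 170544 subsets S of size 7, where X_S = 1 if the K_7 on S is monochromatic.
For a fixed S, the K_7 on S has C(7, 2) = 21 edges. P[all 21 edges red] = (1/2)^21, and likewise for blue, so P[monochromatic] = 2·(1/2)^21 = 2^{1 − 21} = 1/1048576.
Summing: E[X] = C(22, 7) · 2^{1 − 21} = 170544 · 1/1048576 = 10659/65536.
Numerically: E[X] ≈ 0.1626.

E[X] = C(22,7)·2^(1−C(7,2)) = 10659/65536 ≈ 0.1626.


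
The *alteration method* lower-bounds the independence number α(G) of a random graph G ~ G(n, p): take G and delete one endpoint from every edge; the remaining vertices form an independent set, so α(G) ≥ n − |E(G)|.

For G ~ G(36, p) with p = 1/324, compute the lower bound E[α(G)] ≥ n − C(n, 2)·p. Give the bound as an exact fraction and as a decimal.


E[|E(G)|] = C(36, 2)·p = 630 · (1/324) = 35/18.
E[α(G)] ≥ n − E[|E(G)|] = 36 − 35/18 = 613/18.
Numerically: ≈ 34.056.
(This is only a lower bound; the true E[α(G)] may be larger.)

E[α(G)] ≥ 613/18 ≈ 34.056.


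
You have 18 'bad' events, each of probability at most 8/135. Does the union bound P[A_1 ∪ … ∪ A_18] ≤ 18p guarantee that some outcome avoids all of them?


Union bound: P[∪_{i=1}^{18} A_i] ≤ Σ_i P[A_i] ≤ 18·p = 18·(8/135) = 16/15.
Numerically: 16/15 ≈ 1.0666667.
Is 16/15 < 1? NO.
Since the bound 16/15 is ≥ 1, the union bound is uninformative here; it does NOT by itself certify existence.

18·p = 16/15 ≈ 1.0666667; existence NOT certified by the union bound.


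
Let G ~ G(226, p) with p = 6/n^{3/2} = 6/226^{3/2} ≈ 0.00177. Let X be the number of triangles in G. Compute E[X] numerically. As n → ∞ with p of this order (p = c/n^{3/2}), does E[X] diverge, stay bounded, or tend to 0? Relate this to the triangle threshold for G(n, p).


Number of potential triangles: C(226, 3) = 1898400.
Each occurs with probability p³ ≈ (0.00177)³ ≈ 5.50764e-09.
By linearity: E[X] = C(226, 3)·p³ ≈ 1898400 · 5.50764e-09 ≈ 0.010.
Since α = 3/2 > 1, p = c/n^{3/2} = o(1/n) is below the triangle threshold p ~ 1/n. Asymptotically E[X] ~ (c³/6)·n^{3(1−α)} = (6³/6)·n^{-1.5} → 0, so by Markov's inequality G has no triangles w.h.p.

E[X] ≈ 0.010; in regime p = Θ(1/n^{3/2}) E[X] tends to 0 (below the triangle threshold p ~ 1/n).


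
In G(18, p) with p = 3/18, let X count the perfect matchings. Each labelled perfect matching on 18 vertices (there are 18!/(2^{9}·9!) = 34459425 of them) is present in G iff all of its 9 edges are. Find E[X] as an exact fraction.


K_18 has 18!/(2^{9}·9!) = 34459425 labelled perfect matchings.
For each such perfect matching H, let X_H = 1 if all 9 edges of H are present in G. Then P[X_H = 1] = p^{9} = (1/6)^{9} = 1/10077696.
By linearity: E[X] = Σ_H E[X_H] = 34459425 · p^{9} = 34459425 · 1/10077696 = 425425/124416.
Numerically: E[X] ≈ 3.4194.

E[X] = 34459425 · (1/6)^{9} = 425425/124416 ≈ 3.4194.


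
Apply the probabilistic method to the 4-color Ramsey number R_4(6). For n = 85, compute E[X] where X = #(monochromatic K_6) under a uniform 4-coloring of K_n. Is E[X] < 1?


E[X] = C(85, 6) · 4^{1 − 15} = 437353560 · 4^{−14} = 437353560/268435456.
As a reduced fraction: E[X] = 54669195/33554432 ≈ 1.62927.
Is E[X] < 1? NO.
Since E[X] ≥ 1, the first-moment bound is inconclusive at n = 85; it does NOT by itself certify R_4(6) > 85.

E[X] = 54669195/33554432 ≈ 1.62927; E[X] ≥ 1; first-moment method inconclusive here.


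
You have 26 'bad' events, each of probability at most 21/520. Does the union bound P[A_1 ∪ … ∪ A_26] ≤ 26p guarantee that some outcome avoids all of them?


Union bound: P[∪_{i=1}^{26} A_i] ≤ Σ_i P[A_i] ≤ 26·p = 26·(21/520) = 21/20.
Numerically: 21/20 ≈ 1.05000.
Is 21/20 < 1? NO.
Since the bound 21/20 is ≥ 1, the union bound is uninformative here; it does NOT by itself certify existence.

26·p = 21/20 ≈ 1.05000; existence NOT certified by the union bound.


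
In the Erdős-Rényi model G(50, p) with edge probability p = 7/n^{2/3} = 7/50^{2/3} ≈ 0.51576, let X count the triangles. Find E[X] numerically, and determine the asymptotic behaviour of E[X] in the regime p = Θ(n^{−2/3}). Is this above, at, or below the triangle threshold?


Number of potential triangles: C(50, 3) = 19600.
Each occurs with probability p³ ≈ (0.51576)³ ≈ 1.3720000e-01.
By linearity: E[X] = C(50, 3)·p³ ≈ 19600 · 1.3720000e-01 ≈ 2689.12000.
Since α = 2/3 < 1, p = c/n^{2/3} ≫ 1/n is above the triangle threshold p ~ 1/n. Asymptotically E[X] ~ (c³/6)·n^{3(1−α)} = (7³/6)·n^{1} → ∞; triangles are abundant w.h.p.

E[X] ≈ 2689.12000; in regime p = Θ(1/n^{2/3}) E[X] diverges (above the triangle threshold p ~ 1/n).


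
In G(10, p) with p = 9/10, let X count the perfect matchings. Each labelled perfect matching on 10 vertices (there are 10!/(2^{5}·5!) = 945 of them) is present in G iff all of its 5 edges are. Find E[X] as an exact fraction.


K_10 has 10!/(2^{5}·5!) = 945 labelled perfect matchings.
For each such perfect matching H, let X_H = 1 if all 5 edges of H are present in G. Then P[X_H = 1] = p^{5} = (9/10)^{5} = 59049/100000.
By linearity of expectation: E[X] = Σ_H E[X_H] = 945 · p^{5} = 945 · 59049/100000 = 11160261/20000.
Numerically: E[X] ≈ 558.

E[X] = 945 · (9/10)^{5} = 11160261/20000 ≈ 558.


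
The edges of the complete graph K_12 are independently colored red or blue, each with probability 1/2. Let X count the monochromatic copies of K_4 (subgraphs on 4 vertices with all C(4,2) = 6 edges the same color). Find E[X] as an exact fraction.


Let X = Σ_S X_S over the C(12, 4) = 495 subsets S of size 4, where X_S = 1 if the K_4 on S is monochromatic.
For a fixed S, the K_4 on S has C(4, 2) = 6 edges. P[all 6 edges red] = (1/2)^6, and likewise for blue, so P[monochromatic] = 2·(1/2)^6 = 2^{1 − 6} = 1/32.
Summing: E[X] = C(12, 4) · 2^{1 − 6} = 495 · 1/32 = 495/32.
Numerically: E[X] ≈ 15.469.

E[X] = C(12,4)·2^(1−C(4,2)) = 495/32 ≈ 15.469.


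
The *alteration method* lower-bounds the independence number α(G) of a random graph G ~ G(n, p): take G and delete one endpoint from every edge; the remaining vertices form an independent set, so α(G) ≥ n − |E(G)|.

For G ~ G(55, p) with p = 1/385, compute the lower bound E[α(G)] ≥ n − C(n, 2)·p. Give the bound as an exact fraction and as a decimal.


E[|E(G)|] = C(55, 2)·p = 1485 · (1/385) = 27/7.
E[α(G)] ≥ n − E[|E(G)|] = 55 − 27/7 = 358/7.
Numerically: ≈ 51.143.
(This is only a lower bound; the true E[α(G)] may be larger.)

E[α(G)] ≥ 358/7 ≈ 51.143.


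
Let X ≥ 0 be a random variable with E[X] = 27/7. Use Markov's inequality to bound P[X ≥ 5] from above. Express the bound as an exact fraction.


μ = E[X] = 27/7, a = 5.
Markov: P[X ≥ 5] ≤ μ/a = (27/7)/5 = 27/35.
Numerically: ≈ 0.771.
(Since a = 5 > μ = 3.857, the bound 27/35 is < 1 and informative.)

P[X ≥ 5] ≤ 27/35 ≈ 0.771.


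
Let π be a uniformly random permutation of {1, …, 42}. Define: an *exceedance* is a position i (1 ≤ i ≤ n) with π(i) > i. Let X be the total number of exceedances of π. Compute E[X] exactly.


Write X = Σ_{i=1}^{42} X_i, where X_i = 1_{π(i) > i}.
For each fixed i, π(i) is uniform over {1, …, 42} (marginal of a uniform permutation), so P[π(i) > i] = (n − i)/n. Summing: Σ_{i=1}^{42} (n − i)/n = (0 + 1 + … + 41)/42 = 42(42 − 1)/(2·42) = (42 − 1)/2.
Hence E[X] = Σ_{i=1}^{42} (42 − i)/42 = 41/2 ≈ 20.5000.

E[X] = 41/2 = 20.5000.


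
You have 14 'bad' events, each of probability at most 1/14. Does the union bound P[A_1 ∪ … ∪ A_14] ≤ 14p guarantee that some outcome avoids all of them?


Union bound: P[∪_{i=1}^{14} A_i] ≤ Σ_i P[A_i] ≤ 14·p = 14·(1/14) = 1.
Numerically: 1 ≈ 1.0000.
Is 1 < 1? NO.
Since the bound 1 is ≥ 1, the union bound is uninformative here; it does NOT by itself certify existence.

14·p = 1 ≈ 1.0000; existence NOT certified by the union bound.


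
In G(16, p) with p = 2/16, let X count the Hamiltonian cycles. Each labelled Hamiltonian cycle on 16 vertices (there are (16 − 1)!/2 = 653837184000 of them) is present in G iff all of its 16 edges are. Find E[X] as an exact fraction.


K_16 has (16 − 1)!/2 = 653837184000 labelled Hamiltonian cycles.
For each such Hamiltonian cycle H, let X_H = 1 if all 16 edges of H are present in G. Then P[X_H = 1] = p^{16} = (1/8)^{16} = 1/281474976710656.
Summing the indicators: E[X] = Σ_H E[X_H] = 653837184000 · p^{16} = 653837184000 · 1/281474976710656 = 638512875/274877906944.
Numerically: E[X] ≈ 0.002323.

E[X] = 653837184000 · (1/8)^{16} = 638512875/274877906944 ≈ 0.002323.


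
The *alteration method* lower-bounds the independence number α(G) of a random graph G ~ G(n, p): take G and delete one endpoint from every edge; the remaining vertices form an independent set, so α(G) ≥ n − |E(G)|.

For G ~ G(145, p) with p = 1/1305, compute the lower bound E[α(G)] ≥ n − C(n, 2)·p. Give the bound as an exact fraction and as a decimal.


E[|E(G)|] = C(145, 2)·p = 10440 · (1/1305) = 8.
E[α(G)] ≥ n − E[|E(G)|] = 145 − 8 = 137.
Numerically: ≈ 137.0000.
(This is only a lower bound; the true E[α(G)] may be larger.)

E[α(G)] ≥ 137 ≈ 137.0000.


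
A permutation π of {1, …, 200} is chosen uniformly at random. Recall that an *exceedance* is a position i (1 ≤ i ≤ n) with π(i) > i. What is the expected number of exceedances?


Write X = Σ_{i=1}^{200} X_i, where X_i = 1_{π(i) > i}.
For each fixed i, π(i) is uniform over {1, …, 200} (marginal of a uniform permutation), so P[π(i) > i] = (n − i)/n. Summing: Σ_{i=1}^{200} (n − i)/n = (0 + 1 + … + 199)/200 = 200(200 − 1)/(2·200) = (200 − 1)/2.
Hence E[X] = Σ_{i=1}^{200} (200 − i)/200 = 199/2 ≈ 99.500.

E[X] = 199/2 = 99.500.


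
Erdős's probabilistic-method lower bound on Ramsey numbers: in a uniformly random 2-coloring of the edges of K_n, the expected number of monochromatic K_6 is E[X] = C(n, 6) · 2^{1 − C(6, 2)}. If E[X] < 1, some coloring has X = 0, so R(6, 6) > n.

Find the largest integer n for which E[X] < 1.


We need C(n, 6) · 2^{1 − 15} < 1, i.e. C(n, 6) < 2^{15 − 1} = 16384.
Check values of n near the boundary:
  n = 13: C(13, 6) = 1716; 1716 < 16384? YES
  n = 14: C(14, 6) = 3003; 3003 < 16384? YES
  n = 15: C(15, 6) = 5005; 5005 < 16384? YES
  n = 16: C(16, 6) = 8008; 8008 < 16384? YES
  n = 17: C(17, 6) = 12376; 12376 < 16384? YES
  n = 18: C(18, 6) = 18564; 18564 < 16384? NO
  n = 19: C(19, 6) = 27132; 27132 < 16384? NO
The largest n with C(n, 6) < 16384 is n = 17 (where E[X] = 1547/2048 ≈ 0.75537). Hence R(6, 6) > 17, i.e. R(6, 6) ≥ 18.

Largest n = 17; hence R(6, 6) > 17.


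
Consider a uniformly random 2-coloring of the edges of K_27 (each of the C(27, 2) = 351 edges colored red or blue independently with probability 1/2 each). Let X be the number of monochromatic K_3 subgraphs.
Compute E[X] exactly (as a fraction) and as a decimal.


Let X = Σ_S X_S over the C(27, 3) = 2925 subsets S of size 3, where X_S = 1 if the K_3 on S is monochromatic.
For a fixed S, the K_3 on S has C(3, 2) = 3 edges. P[all 3 edges red] = (1/2)^3, and likewise for blue, so P[monochromatic] = 2·(1/2)^3 = 2^{1 − 3} = 1/4.
By linearity: E[X] = C(27, 3) · 2^{1 − 3} = 2925 · 1/4 = 2925/4.
Numerically: E[X] ≈ 731.250.

E[X] = C(27,3)·2^(1−C(3,2)) = 2925/4 ≈ 731.250.


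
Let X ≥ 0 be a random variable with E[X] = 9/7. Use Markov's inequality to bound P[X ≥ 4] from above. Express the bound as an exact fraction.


μ = E[X] = 9/7, a = 4.
Markov: P[X ≥ 4] ≤ μ/a = (9/7)/4 = 9/28.
Numerically: ≈ 0.321.
(Since a = 4 > μ = 1.286, the bound 9/28 is < 1 and informative.)

P[X ≥ 4] ≤ 9/28 ≈ 0.321.


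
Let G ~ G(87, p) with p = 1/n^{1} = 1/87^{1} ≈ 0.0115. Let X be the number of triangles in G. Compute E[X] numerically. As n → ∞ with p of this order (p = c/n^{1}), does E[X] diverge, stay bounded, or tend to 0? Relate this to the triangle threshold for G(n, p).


Number of potential triangles: C(87, 3) = 105995.
Each occurs with probability p³ ≈ (0.0115)³ ≈ 1.51860e-06.
By linearity: E[X] = C(87, 3)·p³ ≈ 105995 · 1.51860e-06 ≈ 0.161.
Here α = 1, so p = 1/n is exactly at the triangle threshold p ~ 1/n. Asymptotically E[X] → c³/6 = 1³/6 = 1/6 ≈ 0.167, a bounded constant. In this regime the triangle count is asymptotically Poisson(c³/6).

E[X] ≈ 0.161; in regime p = Θ(1/n^{1}) E[X] stays bounded (at the triangle threshold p ~ 1/n).


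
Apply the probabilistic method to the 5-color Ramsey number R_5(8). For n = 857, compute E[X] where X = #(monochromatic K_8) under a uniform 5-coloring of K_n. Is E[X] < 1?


E[X] = C(857, 8) · 5^{1 − 28} = 6983854138365964575 · 5^{−27} = 6983854138365964575/7450580596923828125.
As a reduced fraction: E[X] = 279354165534638583/298023223876953125 ≈ 0.9374.
Is E[X] < 1? YES.
Since E[X] < 1, there exists a 5-coloring of K_{857} with no monochromatic K_8; hence R_5(8) > 857.

E[X] = 279354165534638583/298023223876953125 ≈ 0.9374; E[X] < 1, so R_5(8) > 857.


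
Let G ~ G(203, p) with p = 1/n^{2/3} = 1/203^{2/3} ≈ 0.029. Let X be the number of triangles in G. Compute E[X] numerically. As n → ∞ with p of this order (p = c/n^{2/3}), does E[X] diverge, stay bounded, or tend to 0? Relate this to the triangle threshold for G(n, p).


Number of potential triangles: C(203, 3) = 1373701.
Each occurs with probability p³ ≈ (0.029)³ ≈ 2.42665e-05.
By linearity: E[X] = C(203, 3)·p³ ≈ 1373701 · 2.42665e-05 ≈ 33.335.
Since α = 2/3 < 1, p = c/n^{2/3} ≫ 1/n is above the triangle threshold p ~ 1/n. Asymptotically E[X] ~ (c³/6)·n^{3(1−α)} = (1³/6)·n^{1} → ∞; triangles are abundant w.h.p.

E[X] ≈ 33.335; in regime p = Θ(1/n^{2/3}) E[X] diverges (above the triangle threshold p ~ 1/n).


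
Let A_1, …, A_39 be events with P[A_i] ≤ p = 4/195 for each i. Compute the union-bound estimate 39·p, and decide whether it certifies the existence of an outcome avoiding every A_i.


Union bound: P[∪_{i=1}^{39} A_i] ≤ Σ_i P[A_i] ≤ 39·p = 39·(4/195) = 4/5.
Numerically: 4/5 ≈ 0.800000.
Is 4/5 < 1? YES.
Since P[∪ A_i] ≤ 4/5 < 1, the complement has P[∩ A_i^c] ≥ 1 − 4/5 = 1/5 > 0, so some outcome avoids every A_i.

39·p = 4/5 ≈ 0.800000; existence CERTIFIED by the union bound.


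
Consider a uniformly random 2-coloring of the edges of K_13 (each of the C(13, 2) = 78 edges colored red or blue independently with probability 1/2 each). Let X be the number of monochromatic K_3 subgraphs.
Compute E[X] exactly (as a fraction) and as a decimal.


Let X = Σ_S X_S over the C(13, 3) = 286 subsets S of size 3, where X_S = 1 if the K_3 on S is monochromatic.
For a fixed S, the K_3 on S has C(3, 2) = 3 edges. P[all 3 edges red] = (1/2)^3, and likewise for blue, so P[monochromatic] = 2·(1/2)^3 = 2^{1 − 3} = 1/4.
Summing: E[X] = C(13, 3) · 2^{1 − 3} = 286 · 1/4 = 143/2.
Numerically: E[X] ≈ 71.500000.

E[X] = C(13,3)·2^(1−C(3,2)) = 143/2 ≈ 71.500000.


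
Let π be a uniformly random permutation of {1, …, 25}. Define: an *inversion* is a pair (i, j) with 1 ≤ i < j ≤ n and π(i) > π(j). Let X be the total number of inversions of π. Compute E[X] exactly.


Write X = Σ X_I over the C(25, 2) = 300 pairs i < j, with X_I the indicator of one inversion.
There are 300 indicators.
For each fixed pair i < j, the values π(i) and π(j) are two distinct elements of {1, …, 25} in uniformly random order; by symmetry P[π(i) > π(j)] = 1/2.
By linearity: E[X] = 300 · (1/2) = C(25, 2) · (1/2) = 300/2 = 150 ≈ 150.0000.

E[X] = 150 = 150.0000.


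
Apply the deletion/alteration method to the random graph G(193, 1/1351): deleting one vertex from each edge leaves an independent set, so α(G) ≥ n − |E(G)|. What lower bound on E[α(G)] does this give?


E[|E(G)|] = C(193, 2)·p = 18528 · (1/1351) = 96/7.
E[α(G)] ≥ n − E[|E(G)|] = 193 − 96/7 = 1255/7.
Numerically: ≈ 179.2857.
(This is only a lower bound; the true E[α(G)] may be larger.)

E[α(G)] ≥ 1255/7 ≈ 179.2857.


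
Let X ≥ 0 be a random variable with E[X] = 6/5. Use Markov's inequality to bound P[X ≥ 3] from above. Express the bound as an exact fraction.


μ = E[X] = 6/5, a = 3.
Markov: P[X ≥ 3] ≤ μ/a = (6/5)/3 = 2/5.
Numerically: ≈ 0.400.
(Since a = 3 > μ = 1.200, the bound 2/5 is < 1 and informative.)

P[X ≥ 3] ≤ 2/5 ≈ 0.400.


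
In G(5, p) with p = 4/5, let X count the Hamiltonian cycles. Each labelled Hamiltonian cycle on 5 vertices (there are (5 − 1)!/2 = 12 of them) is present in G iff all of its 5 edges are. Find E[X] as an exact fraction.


K_5 has (5 − 1)!/2 = 12 labelled Hamiltonian cycles.
For each such Hamiltonian cycle H, let X_H = 1 if all 5 edges of H are present in G. Then P[X_H = 1] = p^{5} = (4/5)^{5} = 1024/3125.
By linearity of expectation: E[X] = Σ_H E[X_H] = 12 · p^{5} = 12 · 1024/3125 = 12288/3125.
Numerically: E[X] ≈ 3.93216.

E[X] = 12 · (4/5)^{5} = 12288/3125 ≈ 3.93216.


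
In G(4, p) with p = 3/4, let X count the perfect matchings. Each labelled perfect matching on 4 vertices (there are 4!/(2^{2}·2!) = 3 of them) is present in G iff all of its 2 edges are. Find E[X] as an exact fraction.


K_4 has 4!/(2^{2}·2!) = 3 labelled perfect matchings.
For each such perfect matching H, let X_H = 1 if all 2 edges of H are present in G. Then P[X_H = 1] = p^{2} = (3/4)^{2} = 9/16.
By linearity: E[X] = Σ_H E[X_H] = 3 · p^{2} = 3 · 9/16 = 27/16.
Numerically: E[X] ≈ 1.69.

E[X] = 3 · (3/4)^{2} = 27/16 ≈ 1.69.


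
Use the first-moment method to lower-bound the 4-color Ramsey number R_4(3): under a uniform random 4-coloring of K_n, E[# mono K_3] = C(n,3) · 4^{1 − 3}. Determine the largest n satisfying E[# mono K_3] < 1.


We need C(n, 3) · 4^{1 − 3} < 1, i.e. C(n, 3) < 4^{3 − 1} = 16.
Check values of n near the boundary:
  n = 3: C(3, 3) = 1; 1 < 16? YES
  n = 4: C(4, 3) = 4; 4 < 16? YES
  n = 5: C(5, 3) = 10; 10 < 16? YES
  n = 6: C(6, 3) = 20; 20 < 16? NO
The largest n with C(n, 3) < 16 is n = 5 (where E[X] = 5/8 ≈ 0.625). Hence R_4(3) > 5, i.e. R_4(3) ≥ 6.

Largest n = 5; hence R_4(3) > 5.


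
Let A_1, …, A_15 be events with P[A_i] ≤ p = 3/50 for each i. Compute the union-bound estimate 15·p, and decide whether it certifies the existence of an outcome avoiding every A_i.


Union bound: P[∪_{i=1}^{15} A_i] ≤ Σ_i P[A_i] ≤ 15·p = 15·(3/50) = 9/10.
Numerically: 9/10 ≈ 0.900.
Is 9/10 < 1? YES.
Since P[∪ A_i] ≤ 9/10 < 1, the complement has P[∩ A_i^c] ≥ 1 − 9/10 = 1/10 > 0, so some outcome avoids every A_i.

15·p = 9/10 ≈ 0.900; existence CERTIFIED by the union bound.


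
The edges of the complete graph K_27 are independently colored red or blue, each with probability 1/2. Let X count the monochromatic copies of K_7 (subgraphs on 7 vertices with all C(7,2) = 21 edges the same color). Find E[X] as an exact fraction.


Let X = Σ_S X_S over the C(27, 7) = 888030 subsets S of size 7, where X_S = 1 if the K_7 on S is monochromatic.
For a fixed S, the K_7 on S has C(7, 2) = 21 edges. P[all 21 edges red] = (1/2)^21, and likewise for blue, so P[monochromatic] = 2·(1/2)^21 = 2^{1 − 21} = 1/1048576.
By linearity: E[X] = C(27, 7) · 2^{1 − 21} = 888030 · 1/1048576 = 444015/524288.
Numerically: E[X] ≈ 0.8469.

E[X] = C(27,7)·2^(1−C(7,2)) = 444015/524288 ≈ 0.8469.


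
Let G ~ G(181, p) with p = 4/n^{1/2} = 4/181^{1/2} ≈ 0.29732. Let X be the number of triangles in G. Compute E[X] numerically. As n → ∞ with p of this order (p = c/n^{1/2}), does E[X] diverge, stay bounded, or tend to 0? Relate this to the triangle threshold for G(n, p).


Number of potential triangles: C(181, 3) = 971970.
Each occurs with probability p³ ≈ (0.29732)³ ≈ 2.6282224e-02.
By linearity: E[X] = C(181, 3)·p³ ≈ 971970 · 2.6282224e-02 ≈ 25545.53322.
Since α = 1/2 < 1, p = c/n^{1/2} ≫ 1/n is above the triangle threshold p ~ 1/n. Asymptotically E[X] ~ (c³/6)·n^{3(1−α)} = (4³/6)·n^{1.5} → ∞; triangles are abundant w.h.p.

E[X] ≈ 25545.53322; in regime p = Θ(1/n^{1/2}) E[X] diverges (above the triangle threshold p ~ 1/n).


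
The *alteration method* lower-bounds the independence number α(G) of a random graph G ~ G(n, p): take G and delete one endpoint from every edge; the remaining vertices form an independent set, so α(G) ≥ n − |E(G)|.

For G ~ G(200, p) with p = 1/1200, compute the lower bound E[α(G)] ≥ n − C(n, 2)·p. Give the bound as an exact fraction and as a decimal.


E[|E(G)|] = C(200, 2)·p = 19900 · (1/1200) = 199/12.
E[α(G)] ≥ n − E[|E(G)|] = 200 − 199/12 = 2201/12.
Numerically: ≈ 183.41667.
(This is only a lower bound; the true E[α(G)] may be larger.)

E[α(G)] ≥ 2201/12 ≈ 183.41667.


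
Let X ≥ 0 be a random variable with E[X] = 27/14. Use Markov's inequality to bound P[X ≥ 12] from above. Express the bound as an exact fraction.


μ = E[X] = 27/14, a = 12.
Markov: P[X ≥ 12] ≤ μ/a = (27/14)/12 = 9/56.
Numerically: ≈ 0.161.
(Since a = 12 > μ = 1.929, the bound 9/56 is < 1 and informative.)

P[X ≥ 12] ≤ 9/56 ≈ 0.161.


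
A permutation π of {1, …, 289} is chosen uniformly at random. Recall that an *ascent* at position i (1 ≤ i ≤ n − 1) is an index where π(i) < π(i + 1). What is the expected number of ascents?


Write X = Σ X_I over i = 1, …, 288, with X_I the indicator of one ascent.
There are 288 indicators.
For each fixed i, the pair (π(i), π(i+1)) is a uniformly random ordered pair of distinct values from {1, …, 289}; by symmetry P[π(i) < π(i+1)] = 1/2.
By linearity: E[X] = 288 · (1/2) = (289 − 1) · (1/2) = 144 ≈ 144.000.

E[X] = 144 = 144.000.


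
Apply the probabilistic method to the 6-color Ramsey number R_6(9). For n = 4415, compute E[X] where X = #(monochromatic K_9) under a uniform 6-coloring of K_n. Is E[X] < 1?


E[X] = C(4415, 9) · 6^{1 − 36} = 1742086910069196051229123255 · 6^{−35} = 1742086910069196051229123255/1719070799748422591028658176.
As a reduced fraction: E[X] = 1742086910069196051229123255/1719070799748422591028658176 ≈ 1.0133887.
Is E[X] < 1? NO.
Since E[X] ≥ 1, the first-moment bound is inconclusive at n = 4415; it does NOT by itself certify R_6(9) > 4415.

E[X] = 1742086910069196051229123255/1719070799748422591028658176 ≈ 1.0133887; E[X] ≥ 1; first-moment method inconclusive here.


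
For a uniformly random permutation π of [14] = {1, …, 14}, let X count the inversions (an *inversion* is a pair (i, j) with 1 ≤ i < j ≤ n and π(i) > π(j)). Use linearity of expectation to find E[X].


Write X = Σ X_I over the C(14, 2) = 91 pairs i < j, with X_I the indicator of one inversion.
There are 91 indicators.
For each fixed pair i < j, the values π(i) and π(j) are two distinct elements of {1, …, 14} in uniformly random order; by symmetry P[π(i) > π(j)] = 1/2.
By linearity: E[X] = 91 · (1/2) = C(14, 2) · (1/2) = 91/2 = 91/2 ≈ 45.500000.

E[X] = 91/2 = 45.500000.


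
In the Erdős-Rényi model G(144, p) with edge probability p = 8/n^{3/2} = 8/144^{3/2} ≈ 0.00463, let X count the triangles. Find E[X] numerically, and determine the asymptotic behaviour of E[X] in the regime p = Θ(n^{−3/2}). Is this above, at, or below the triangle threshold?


Number of potential triangles: C(144, 3) = 487344.
Each occurs with probability p³ ≈ (0.00463)³ ≈ 9.922903e-08.
By linearity: E[X] = C(144, 3)·p³ ≈ 487344 · 9.922903e-08 ≈ 0.0484.
Since α = 3/2 > 1, p = c/n^{3/2} = o(1/n) is below the triangle threshold p ~ 1/n. Asymptotically E[X] ~ (c³/6)·n^{3(1−α)} = (8³/6)·n^{-1.5} → 0, so by Markov's inequality G has no triangles w.h.p.

E[X] ≈ 0.0484; in regime p = Θ(1/n^{3/2}) E[X] tends to 0 (below the triangle threshold p ~ 1/n).


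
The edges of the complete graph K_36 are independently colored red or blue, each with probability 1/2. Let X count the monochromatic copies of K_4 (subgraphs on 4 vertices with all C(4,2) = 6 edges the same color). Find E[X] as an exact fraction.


Let X = Σ_S X_S over the C(36, 4) = 58905 subsets S of size 4, where X_S = 1 if the K_4 on S is monochromatic.
For a fixed S, the K_4 on S has C(4, 2) = 6 edges. P[all 6 edges red] = (1/2)^6, and likewise for blue, so P[monochromatic] = 2·(1/2)^6 = 2^{1 − 6} = 1/32.
By linearity: E[X] = C(36, 4) · 2^{1 − 6} = 58905 · 1/32 = 58905/32.
Numerically: E[X] ≈ 1840.7812.

E[X] = C(36,4)·2^(1−C(4,2)) = 58905/32 ≈ 1840.7812.


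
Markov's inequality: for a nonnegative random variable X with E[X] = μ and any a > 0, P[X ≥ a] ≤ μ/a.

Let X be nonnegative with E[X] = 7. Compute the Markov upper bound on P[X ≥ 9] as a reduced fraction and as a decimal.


μ = E[X] = 7, a = 9.
Markov: P[X ≥ 9] ≤ μ/a = (7)/9 = 7/9.
Numerically: ≈ 0.77778.
(Since a = 9 > μ = 7.00000, the bound 7/9 is < 1 and informative.)

P[X ≥ 9] ≤ 7/9 ≈ 0.77778.


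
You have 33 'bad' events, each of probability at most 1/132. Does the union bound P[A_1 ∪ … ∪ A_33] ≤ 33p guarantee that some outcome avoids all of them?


Union bound: P[∪_{i=1}^{33} A_i] ≤ Σ_i P[A_i] ≤ 33·p = 33·(1/132) = 1/4.
Numerically: 1/4 ≈ 0.250.
Is 1/4 < 1? YES.
Since P[∪ A_i] ≤ 1/4 < 1, the complement has P[∩ A_i^c] ≥ 1 − 1/4 = 3/4 > 0, so some outcome avoids every A_i.

33·p = 1/4 ≈ 0.250; existence CERTIFIED by the union bound.


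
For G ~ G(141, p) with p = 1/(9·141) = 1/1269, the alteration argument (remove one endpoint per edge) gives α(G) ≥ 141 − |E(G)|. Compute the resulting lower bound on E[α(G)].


E[|E(G)|] = C(141, 2)·p = 9870 · (1/1269) = 70/9.
E[α(G)] ≥ n − E[|E(G)|] = 141 − 70/9 = 1199/9.
Numerically: ≈ 133.222.
(This is only a lower bound; the true E[α(G)] may be larger.)

E[α(G)] ≥ 1199/9 ≈ 133.222.


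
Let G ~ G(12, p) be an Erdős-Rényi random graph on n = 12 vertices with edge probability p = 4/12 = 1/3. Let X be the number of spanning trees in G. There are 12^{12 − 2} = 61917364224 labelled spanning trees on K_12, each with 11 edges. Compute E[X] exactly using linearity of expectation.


K_12 has 12^{12 − 2} = 61917364224 labelled spanning trees.
For each such spanning tree H, let X_H = 1 if all 11 edges of H are present in G. Then P[X_H = 1] = p^{11} = (1/3)^{11} = 1/177147.
Summing the indicators: E[X] = Σ_H E[X_H] = 61917364224 · p^{11} = 61917364224 · 1/177147 = 1048576/3.
Numerically: E[X] ≈ 3.495e+05.

E[X] = 61917364224 · (1/3)^{11} = 1048576/3 ≈ 3.495e+05.


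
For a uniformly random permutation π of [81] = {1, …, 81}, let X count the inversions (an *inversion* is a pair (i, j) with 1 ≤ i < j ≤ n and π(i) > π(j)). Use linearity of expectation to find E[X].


Write X = Σ X_I over the C(81, 2) = 3240 pairs i < j, with X_I the indicator of one inversion.
There are 3240 indicators.
For each fixed pair i < j, the values π(i) and π(j) are two distinct elements of {1, …, 81} in uniformly random order; by symmetry P[π(i) > π(j)] = 1/2.
By linearity: E[X] = 3240 · (1/2) = C(81, 2) · (1/2) = 3240/2 = 1620 ≈ 1620.000000.

E[X] = 1620 = 1620.000000.
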